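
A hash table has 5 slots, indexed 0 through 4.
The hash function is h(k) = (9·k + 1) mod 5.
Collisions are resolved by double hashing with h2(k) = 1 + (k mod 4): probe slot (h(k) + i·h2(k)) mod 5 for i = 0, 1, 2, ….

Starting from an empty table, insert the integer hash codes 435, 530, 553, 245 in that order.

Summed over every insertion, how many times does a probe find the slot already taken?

3

435 hashes to 1; slot 1 is free -> place at 1.
530 hashes to 1, h2=3; 1 taken -> place at 4.
553 hashes to 3; slot 3 is free -> place at 3.
245 hashes to 1, h2=2; 1,3 taken -> place at 0.
Table: [245, 435, ., 553, 530]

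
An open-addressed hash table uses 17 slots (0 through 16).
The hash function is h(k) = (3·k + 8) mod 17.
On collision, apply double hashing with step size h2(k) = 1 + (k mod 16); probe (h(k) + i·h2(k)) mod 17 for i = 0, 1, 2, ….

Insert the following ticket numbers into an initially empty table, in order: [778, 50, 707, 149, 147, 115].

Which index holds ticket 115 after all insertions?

778 hashes to 13; slot 13 is free → place at 13.
50 hashes to 5; slot 5 is free → place at 5.
707 hashes to 4; slot 4 is free → place at 4.
149 hashes to 13, h2=6; 13 taken → place at 2.
147 hashes to 7; slot 7 is free → place at 7.
115 hashes to 13, h2=4; 13 taken → place at 0.
Table: [115, _, 149, _, 707, 50, _, 147, _, _, _, _, _, 778, _, _, _]

0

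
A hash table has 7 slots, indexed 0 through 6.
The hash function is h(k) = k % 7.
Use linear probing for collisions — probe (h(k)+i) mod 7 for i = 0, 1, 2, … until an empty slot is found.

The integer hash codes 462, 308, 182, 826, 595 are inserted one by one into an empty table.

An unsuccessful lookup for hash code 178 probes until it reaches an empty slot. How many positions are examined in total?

462 hashes to 0; slot 0 is free -> place at 0.
308 hashes to 0; 0 taken -> place at 1.
182 hashes to 0; 0,1 taken -> place at 2.
826 hashes to 0; 0,1,2 taken -> place at 3.
595 hashes to 0; 0,1,2,3 taken -> place at 4.
Table: [462, 308, 182, 826, 595, -, -]
Lookup 178: h=3, probe 3,4,5 → slot 5 empty, not found.

3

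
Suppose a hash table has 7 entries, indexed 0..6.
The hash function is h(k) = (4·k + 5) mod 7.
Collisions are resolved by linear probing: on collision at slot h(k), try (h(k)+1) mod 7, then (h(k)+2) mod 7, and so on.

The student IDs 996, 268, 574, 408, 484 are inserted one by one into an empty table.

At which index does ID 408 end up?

1

996 hashes to 6; slot 6 is free -> place at 6.
268 hashes to 6; 6 taken -> place at 0.
574 hashes to 5; slot 5 is free -> place at 5.
408 hashes to 6; 6,0 taken -> place at 1.
484 hashes to 2; slot 2 is free -> place at 2.
Table: [268, 408, 484, ., ., 574, 996]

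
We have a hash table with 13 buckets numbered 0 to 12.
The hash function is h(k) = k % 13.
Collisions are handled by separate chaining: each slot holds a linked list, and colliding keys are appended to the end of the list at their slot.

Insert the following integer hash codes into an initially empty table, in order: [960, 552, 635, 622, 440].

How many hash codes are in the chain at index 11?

4

Insert 960: h=11, bucket 11 empty → new chain.
Insert 552: h=6, bucket 6 empty → new chain.
Insert 635: h=11, bucket 11 nonempty → append to chain.
Insert 622: h=11, bucket 11 nonempty → append to chain.
Insert 440: h=11, bucket 11 nonempty → append to chain.
Final buckets:
0: .
1: .
2: .
3: .
4: .
5: .
6: 552
7: .
8: .
9: .
10: .
11: 960 -> 635 -> 622 -> 440
12: .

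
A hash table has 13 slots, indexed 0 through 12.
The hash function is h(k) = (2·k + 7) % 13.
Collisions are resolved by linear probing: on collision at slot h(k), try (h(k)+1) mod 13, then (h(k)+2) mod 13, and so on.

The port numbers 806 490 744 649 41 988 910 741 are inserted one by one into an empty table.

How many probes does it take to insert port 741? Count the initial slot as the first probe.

4

806 hashes to 7; slot 7 is free -> place at 7.
490 hashes to 12; slot 12 is free -> place at 12.
744 hashes to 0; slot 0 is free -> place at 0.
649 hashes to 5; slot 5 is free -> place at 5.
41 hashes to 11; slot 11 is free -> place at 11.
988 hashes to 7; 7 taken -> place at 8.
910 hashes to 7; 7,8 taken -> place at 9.
741 hashes to 7; 7,8,9 taken -> place at 10.
Table: [744, ., ., ., ., 649, ., 806, 988, 910, 741, 41, 490]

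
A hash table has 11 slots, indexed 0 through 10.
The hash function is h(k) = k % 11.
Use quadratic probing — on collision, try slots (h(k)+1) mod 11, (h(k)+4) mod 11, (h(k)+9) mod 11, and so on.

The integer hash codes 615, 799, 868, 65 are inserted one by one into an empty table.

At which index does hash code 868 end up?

615: h=10 -> slot 10
799: h=7 -> slot 7
868: h=10, probe 10,0 -> slot 0
65: h=10, probe 10,0,3 -> slot 3
Table: [868, -, -, 65, -, -, -, 799, -, -, 615]

0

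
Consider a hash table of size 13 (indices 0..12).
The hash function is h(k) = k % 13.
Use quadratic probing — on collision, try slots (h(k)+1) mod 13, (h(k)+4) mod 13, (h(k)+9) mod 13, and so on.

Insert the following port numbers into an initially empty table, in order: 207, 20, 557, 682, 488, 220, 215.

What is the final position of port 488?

207 hashes to 12; slot 12 is free → place at 12.
20 hashes to 7; slot 7 is free → place at 7.
557 hashes to 11; slot 11 is free → place at 11.
682 hashes to 6; slot 6 is free → place at 6.
488 hashes to 7; 7 taken → place at 8.
220 hashes to 12; 12 taken → place at 0.
215 hashes to 7; 7,8,11 taken → place at 3.
Table: [220, _, _, 215, _, _, 682, 20, 488, _, _, 557, 207]

8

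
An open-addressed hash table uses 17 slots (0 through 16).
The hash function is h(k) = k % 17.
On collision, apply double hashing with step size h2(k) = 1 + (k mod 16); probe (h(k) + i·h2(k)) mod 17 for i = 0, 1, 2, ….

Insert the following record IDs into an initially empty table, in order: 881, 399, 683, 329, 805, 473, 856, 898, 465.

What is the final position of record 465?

10

Insert 881: h=14, slot 14 empty -> index 14.
Insert 399: h=8, slot 8 empty -> index 8.
Insert 683: h=3, slot 3 empty -> index 3.
Insert 329: h=6, slot 6 empty -> index 6.
Insert 805: h=6, h2=6, slot 6 occupied -> index 12.
Insert 473: h=14, h2=10, slot 14 occupied -> index 7.
Insert 856: h=6, h2=9, slot 6 occupied -> index 15.
Insert 898: h=14, h2=3, slot 14 occupied -> index 0.
Insert 465: h=6, h2=2, slots 6,8 occupied -> index 10.
Table: [898, _, _, 683, _, _, 329, 473, 399, _, 465, _, 805, _, 881, 856, _]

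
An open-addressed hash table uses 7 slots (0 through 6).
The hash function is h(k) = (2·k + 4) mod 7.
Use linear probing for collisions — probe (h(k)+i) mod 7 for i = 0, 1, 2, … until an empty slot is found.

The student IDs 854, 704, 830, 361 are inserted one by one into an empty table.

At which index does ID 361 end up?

0

Insert 854: h=4, slot 4 empty → index 4.
Insert 704: h=5, slot 5 empty → index 5.
Insert 830: h=5, slot 5 occupied → index 6.
Insert 361: h=5, slots 5,6 occupied → index 0.
Table: [361, -, -, -, 854, 704, 830]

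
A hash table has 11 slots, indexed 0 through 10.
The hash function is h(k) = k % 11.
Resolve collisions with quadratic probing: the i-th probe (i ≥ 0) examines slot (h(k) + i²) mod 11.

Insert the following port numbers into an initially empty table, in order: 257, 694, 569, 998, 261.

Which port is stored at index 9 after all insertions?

998

257 hashes to 4; slot 4 is free => place at 4.
694 hashes to 1; slot 1 is free => place at 1.
569 hashes to 8; slot 8 is free => place at 8.
998 hashes to 8; 8 taken => place at 9.
261 hashes to 8; 8,9,1 taken => place at 6.
Table: [-, 694, -, -, 257, -, 261, -, 569, 998, -]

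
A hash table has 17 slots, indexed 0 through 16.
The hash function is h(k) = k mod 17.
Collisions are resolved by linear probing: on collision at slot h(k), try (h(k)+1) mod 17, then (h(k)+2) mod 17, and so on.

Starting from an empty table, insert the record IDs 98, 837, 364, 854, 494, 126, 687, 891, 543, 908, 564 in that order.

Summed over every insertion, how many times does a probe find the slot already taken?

Insert 98: h=13, slot 13 empty -> index 13.
Insert 837: h=4, slot 4 empty -> index 4.
Insert 364: h=7, slot 7 empty -> index 7.
Insert 854: h=4, slot 4 occupied -> index 5.
Insert 494: h=1, slot 1 empty -> index 1.
Insert 126: h=7, slot 7 occupied -> index 8.
Insert 687: h=7, slots 7,8 occupied -> index 9.
Insert 891: h=7, slots 7,8,9 occupied -> index 10.
Insert 543: h=16, slot 16 empty -> index 16.
Insert 908: h=7, slots 7,8,9,10 occupied -> index 11.
Insert 564: h=3, slot 3 empty -> index 3.
Table: [-, 494, -, 564, 837, 854, -, 364, 126, 687, 891, 908, -, 98, -, -, 543]

11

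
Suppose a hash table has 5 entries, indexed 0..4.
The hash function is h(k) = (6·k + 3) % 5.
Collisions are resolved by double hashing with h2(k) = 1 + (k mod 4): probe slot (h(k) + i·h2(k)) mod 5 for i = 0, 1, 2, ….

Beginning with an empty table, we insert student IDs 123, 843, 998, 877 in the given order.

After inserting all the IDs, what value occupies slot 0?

123 hashes to 1; slot 1 is free => place at 1.
843 hashes to 1, h2=4; 1 taken => place at 0.
998 hashes to 1, h2=3; 1 taken => place at 4.
877 hashes to 0, h2=2; 0 taken => place at 2.
Table: [843, 123, 877, —, 998]

843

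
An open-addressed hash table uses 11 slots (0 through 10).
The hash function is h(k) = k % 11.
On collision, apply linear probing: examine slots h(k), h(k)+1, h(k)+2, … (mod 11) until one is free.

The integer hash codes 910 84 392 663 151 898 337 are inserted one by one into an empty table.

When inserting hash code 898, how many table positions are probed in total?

5

Insert 910: h=8, slot 8 empty → index 8.
Insert 84: h=7, slot 7 empty → index 7.
Insert 392: h=7, slots 7,8 occupied → index 9.
Insert 663: h=3, slot 3 empty → index 3.
Insert 151: h=8, slots 8,9 occupied → index 10.
Insert 898: h=7, slots 7,8,9,10 occupied → index 0.
Insert 337: h=7, slots 7,8,9,10,0 occupied → index 1.
Table: [898, 337, ∅, 663, ∅, ∅, ∅, 84, 910, 392, 151]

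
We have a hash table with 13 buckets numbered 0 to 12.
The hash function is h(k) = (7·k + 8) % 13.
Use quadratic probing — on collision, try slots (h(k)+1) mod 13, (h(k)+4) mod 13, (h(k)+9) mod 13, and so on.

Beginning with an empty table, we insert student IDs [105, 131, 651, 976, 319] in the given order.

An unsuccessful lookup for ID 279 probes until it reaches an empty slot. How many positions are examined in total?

105: h=2 → slot 2
131: h=2, probe 2,3 → slot 3
651: h=2, probe 2,3,6 → slot 6
976: h=2, probe 2,3,6,11 → slot 11
319: h=5 → slot 5
Table: [∅, ∅, 105, 131, ∅, 319, 651, ∅, ∅, ∅, ∅, 976, ∅]
Lookup 279: h=11, probe 11,12 → slot 12 empty, not found.

2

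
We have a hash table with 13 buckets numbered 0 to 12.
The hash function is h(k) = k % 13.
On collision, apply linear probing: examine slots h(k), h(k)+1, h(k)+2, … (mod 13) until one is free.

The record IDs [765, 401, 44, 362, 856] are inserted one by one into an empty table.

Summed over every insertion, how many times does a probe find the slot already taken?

6

765 hashes to 11; slot 11 is free => place at 11.
401 hashes to 11; 11 taken => place at 12.
44 hashes to 5; slot 5 is free => place at 5.
362 hashes to 11; 11,12 taken => place at 0.
856 hashes to 11; 11,12,0 taken => place at 1.
Table: [362, 856, —, —, —, 44, —, —, —, —, —, 765, 401]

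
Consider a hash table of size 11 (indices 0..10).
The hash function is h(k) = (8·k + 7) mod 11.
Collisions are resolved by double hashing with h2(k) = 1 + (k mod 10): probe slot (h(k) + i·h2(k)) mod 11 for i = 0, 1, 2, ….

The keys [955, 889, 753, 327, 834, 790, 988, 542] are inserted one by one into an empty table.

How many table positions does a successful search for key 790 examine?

3

955: h=2 -> slot 2
889: h=2, h2=10, probe 2,1 -> slot 1
753: h=3 -> slot 3
327: h=5 -> slot 5
834: h=2, h2=5, probe 2,7 -> slot 7
790: h=2, h2=1, probe 2,3,4 -> slot 4
988: h=2, h2=9, probe 2,0 -> slot 0
542: h=9 -> slot 9
Table: [988, 889, 955, 753, 790, 327, _, 834, _, 542, _]
Lookup 790: h=2, h2=1, probe 2,3,4 → found at 4.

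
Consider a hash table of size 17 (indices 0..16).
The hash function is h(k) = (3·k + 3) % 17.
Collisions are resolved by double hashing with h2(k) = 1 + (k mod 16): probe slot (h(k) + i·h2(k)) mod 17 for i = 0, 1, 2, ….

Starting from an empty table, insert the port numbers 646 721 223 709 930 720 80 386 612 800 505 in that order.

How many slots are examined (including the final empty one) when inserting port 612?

Insert 646: h=3, slot 3 empty -> index 3.
Insert 721: h=7, slot 7 empty -> index 7.
Insert 223: h=9, slot 9 empty -> index 9.
Insert 709: h=5, slot 5 empty -> index 5.
Insert 930: h=5, h2=3, slot 5 occupied -> index 8.
Insert 720: h=4, slot 4 empty -> index 4.
Insert 80: h=5, h2=1, slot 5 occupied -> index 6.
Insert 386: h=5, h2=3, slots 5,8 occupied -> index 11.
Insert 612: h=3, h2=5, slots 3,8 occupied -> index 13.
Insert 800: h=6, h2=1, slots 6,7,8,9 occupied -> index 10.
Insert 505: h=5, h2=10, slot 5 occupied -> index 15.
Table: [∅, ∅, ∅, 646, 720, 709, 80, 721, 930, 223, 800, 386, ∅, 612, ∅, 505, ∅]

3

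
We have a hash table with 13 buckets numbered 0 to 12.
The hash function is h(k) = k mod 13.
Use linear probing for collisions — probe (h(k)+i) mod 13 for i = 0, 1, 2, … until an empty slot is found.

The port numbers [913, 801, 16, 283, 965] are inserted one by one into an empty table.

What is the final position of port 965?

913: h=3 -> slot 3
801: h=8 -> slot 8
16: h=3, probe 3,4 -> slot 4
283: h=10 -> slot 10
965: h=3, probe 3,4,5 -> slot 5
Table: [_, _, _, 913, 16, 965, _, _, 801, _, 283, _, _]

5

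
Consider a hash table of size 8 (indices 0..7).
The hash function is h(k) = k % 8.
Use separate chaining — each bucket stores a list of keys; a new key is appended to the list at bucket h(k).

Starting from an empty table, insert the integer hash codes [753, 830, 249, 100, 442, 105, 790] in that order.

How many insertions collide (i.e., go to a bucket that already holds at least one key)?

Insert 753: h=1, bucket 1 empty -> new chain.
Insert 830: h=6, bucket 6 empty -> new chain.
Insert 249: h=1, bucket 1 nonempty -> append to chain.
Insert 100: h=4, bucket 4 empty -> new chain.
Insert 442: h=2, bucket 2 empty -> new chain.
Insert 105: h=1, bucket 1 nonempty -> append to chain.
Insert 790: h=6, bucket 6 nonempty -> append to chain.
Final buckets:
0: ∅
1: 753 -> 249 -> 105
2: 442
3: ∅
4: 100
5: ∅
6: 830 -> 790
7: ∅

3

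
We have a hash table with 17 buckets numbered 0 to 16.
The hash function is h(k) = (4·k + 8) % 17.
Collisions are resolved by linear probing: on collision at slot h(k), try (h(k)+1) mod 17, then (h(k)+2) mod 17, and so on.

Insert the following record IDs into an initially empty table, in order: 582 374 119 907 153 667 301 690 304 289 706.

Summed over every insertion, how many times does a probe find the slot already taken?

582: h=7 → slot 7
374: h=8 → slot 8
119: h=8, probe 8,9 → slot 9
907: h=15 → slot 15
153: h=8, probe 8,9,10 → slot 10
667: h=7, probe 7,8,9,10,11 → slot 11
301: h=5 → slot 5
690: h=14 → slot 14
304: h=0 → slot 0
289: h=8, probe 8,9,10,11,12 → slot 12
706: h=10, probe 10,11,12,13 → slot 13
Table: [304, _, _, _, _, 301, _, 582, 374, 119, 153, 667, 289, 706, 690, 907, _]

14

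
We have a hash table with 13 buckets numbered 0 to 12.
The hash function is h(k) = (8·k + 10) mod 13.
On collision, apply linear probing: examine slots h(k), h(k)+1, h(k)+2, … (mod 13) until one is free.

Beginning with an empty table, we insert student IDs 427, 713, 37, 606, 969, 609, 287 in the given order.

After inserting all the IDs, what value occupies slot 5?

427: h=7 -> slot 7
713: h=7, probe 7,8 -> slot 8
37: h=7, probe 7,8,9 -> slot 9
606: h=9, probe 9,10 -> slot 10
969: h=1 -> slot 1
609: h=7, probe 7,8,9,10,11 -> slot 11
287: h=5 -> slot 5
Table: [_, 969, _, _, _, 287, _, 427, 713, 37, 606, 609, _]

287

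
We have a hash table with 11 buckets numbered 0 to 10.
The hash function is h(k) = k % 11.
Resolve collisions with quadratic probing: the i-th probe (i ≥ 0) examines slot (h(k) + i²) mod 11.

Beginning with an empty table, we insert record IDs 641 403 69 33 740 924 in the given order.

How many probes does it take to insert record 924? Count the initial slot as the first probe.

641 hashes to 3; slot 3 is free -> place at 3.
403 hashes to 7; slot 7 is free -> place at 7.
69 hashes to 3; 3 taken -> place at 4.
33 hashes to 0; slot 0 is free -> place at 0.
740 hashes to 3; 3,4,7 taken -> place at 1.
924 hashes to 0; 0,1,4 taken -> place at 9.
Table: [33, 740, —, 641, 69, —, —, 403, —, 924, —]

4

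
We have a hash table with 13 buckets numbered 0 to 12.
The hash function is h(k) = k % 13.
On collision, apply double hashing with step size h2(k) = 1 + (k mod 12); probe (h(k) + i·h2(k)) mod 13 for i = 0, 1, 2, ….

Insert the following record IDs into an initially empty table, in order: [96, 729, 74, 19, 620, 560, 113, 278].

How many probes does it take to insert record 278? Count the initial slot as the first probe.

96: h=5 => slot 5
729: h=1 => slot 1
74: h=9 => slot 9
19: h=6 => slot 6
620: h=9, h2=9, probe 9,5,1,10 => slot 10
560: h=1, h2=9, probe 1,10,6,2 => slot 2
113: h=9, h2=6, probe 9,2,8 => slot 8
278: h=5, h2=3, probe 5,8,11 => slot 11
Table: [—, 729, 560, —, —, 96, 19, —, 113, 74, 620, 278, —]

3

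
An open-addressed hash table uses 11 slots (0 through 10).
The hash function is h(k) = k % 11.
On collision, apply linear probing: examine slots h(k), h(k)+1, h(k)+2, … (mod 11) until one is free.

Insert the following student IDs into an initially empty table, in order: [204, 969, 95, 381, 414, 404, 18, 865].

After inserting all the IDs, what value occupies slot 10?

404

Insert 204: h=6, slot 6 empty -> index 6.
Insert 969: h=1, slot 1 empty -> index 1.
Insert 95: h=7, slot 7 empty -> index 7.
Insert 381: h=7, slot 7 occupied -> index 8.
Insert 414: h=7, slots 7,8 occupied -> index 9.
Insert 404: h=8, slots 8,9 occupied -> index 10.
Insert 18: h=7, slots 7,8,9,10 occupied -> index 0.
Insert 865: h=7, slots 7,8,9,10,0,1 occupied -> index 2.
Table: [18, 969, 865, -, -, -, 204, 95, 381, 414, 404]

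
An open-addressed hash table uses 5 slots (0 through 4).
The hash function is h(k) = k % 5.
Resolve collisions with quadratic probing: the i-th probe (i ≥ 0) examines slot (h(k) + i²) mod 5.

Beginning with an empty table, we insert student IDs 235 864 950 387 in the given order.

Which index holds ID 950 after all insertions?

Insert 235: h=0, slot 0 empty → index 0.
Insert 864: h=4, slot 4 empty → index 4.
Insert 950: h=0, slot 0 occupied → index 1.
Insert 387: h=2, slot 2 empty → index 2.
Table: [235, 950, 387, ., 864]

1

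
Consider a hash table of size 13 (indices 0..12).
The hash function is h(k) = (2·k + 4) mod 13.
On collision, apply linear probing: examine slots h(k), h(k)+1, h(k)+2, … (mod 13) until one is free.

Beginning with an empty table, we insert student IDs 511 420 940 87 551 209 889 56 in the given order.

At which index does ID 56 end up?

4

511: h=12 -> slot 12
420: h=12, probe 12,0 -> slot 0
940: h=12, probe 12,0,1 -> slot 1
87: h=9 -> slot 9
551: h=1, probe 1,2 -> slot 2
209: h=6 -> slot 6
889: h=1, probe 1,2,3 -> slot 3
56: h=12, probe 12,0,1,2,3,4 -> slot 4
Table: [420, 940, 551, 889, 56, ∅, 209, ∅, ∅, 87, ∅, ∅, 511]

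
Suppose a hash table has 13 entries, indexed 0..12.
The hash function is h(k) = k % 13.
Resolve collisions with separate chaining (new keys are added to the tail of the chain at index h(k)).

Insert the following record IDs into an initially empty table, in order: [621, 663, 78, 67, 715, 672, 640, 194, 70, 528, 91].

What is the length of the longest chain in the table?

4

Insert 621: h=10, bucket 10 empty → new chain.
Insert 663: h=0, bucket 0 empty → new chain.
Insert 78: h=0, bucket 0 nonempty → append to chain.
Insert 67: h=2, bucket 2 empty → new chain.
Insert 715: h=0, bucket 0 nonempty → append to chain.
Insert 672: h=9, bucket 9 empty → new chain.
Insert 640: h=3, bucket 3 empty → new chain.
Insert 194: h=12, bucket 12 empty → new chain.
Insert 70: h=5, bucket 5 empty → new chain.
Insert 528: h=8, bucket 8 empty → new chain.
Insert 91: h=0, bucket 0 nonempty → append to chain.
Final buckets:
0: 663 -> 78 -> 715 -> 91
1: —
2: 67
3: 640
4: —
5: 70
6: —
7: —
8: 528
9: 672
10: 621
11: —
12: 194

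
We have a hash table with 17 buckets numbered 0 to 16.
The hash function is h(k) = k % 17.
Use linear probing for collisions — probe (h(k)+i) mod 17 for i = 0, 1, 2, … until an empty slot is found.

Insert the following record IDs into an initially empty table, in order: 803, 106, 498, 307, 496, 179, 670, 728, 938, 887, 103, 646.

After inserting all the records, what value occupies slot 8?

938

Insert 803: h=4, slot 4 empty => index 4.
Insert 106: h=4, slot 4 occupied => index 5.
Insert 498: h=5, slot 5 occupied => index 6.
Insert 307: h=1, slot 1 empty => index 1.
Insert 496: h=3, slot 3 empty => index 3.
Insert 179: h=9, slot 9 empty => index 9.
Insert 670: h=7, slot 7 empty => index 7.
Insert 728: h=14, slot 14 empty => index 14.
Insert 938: h=3, slots 3,4,5,6,7 occupied => index 8.
Insert 887: h=3, slots 3,4,5,6,7,8,9 occupied => index 10.
Insert 103: h=1, slot 1 occupied => index 2.
Insert 646: h=0, slot 0 empty => index 0.
Table: [646, 307, 103, 496, 803, 106, 498, 670, 938, 179, 887, —, —, —, 728, —, —]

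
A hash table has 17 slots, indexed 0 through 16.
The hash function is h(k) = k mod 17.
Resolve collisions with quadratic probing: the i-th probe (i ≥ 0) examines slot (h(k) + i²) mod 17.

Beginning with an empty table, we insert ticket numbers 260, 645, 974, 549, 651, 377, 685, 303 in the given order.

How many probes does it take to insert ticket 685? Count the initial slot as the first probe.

5

260: h=5 → slot 5
645: h=16 → slot 16
974: h=5, probe 5,6 → slot 6
549: h=5, probe 5,6,9 → slot 9
651: h=5, probe 5,6,9,14 → slot 14
377: h=3 → slot 3
685: h=5, probe 5,6,9,14,4 → slot 4
303: h=14, probe 14,15 → slot 15
Table: [∅, ∅, ∅, 377, 685, 260, 974, ∅, ∅, 549, ∅, ∅, ∅, ∅, 651, 303, 645]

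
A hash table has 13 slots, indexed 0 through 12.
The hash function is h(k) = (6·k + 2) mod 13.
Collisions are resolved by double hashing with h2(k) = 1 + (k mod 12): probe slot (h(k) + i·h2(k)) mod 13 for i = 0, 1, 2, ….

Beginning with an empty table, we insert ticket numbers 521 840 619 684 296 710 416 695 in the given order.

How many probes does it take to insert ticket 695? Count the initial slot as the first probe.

Insert 521: h=8, slot 8 empty -> index 8.
Insert 840: h=11, slot 11 empty -> index 11.
Insert 619: h=11, h2=8, slot 11 occupied -> index 6.
Insert 684: h=11, h2=1, slot 11 occupied -> index 12.
Insert 296: h=10, slot 10 empty -> index 10.
Insert 710: h=11, h2=3, slot 11 occupied -> index 1.
Insert 416: h=2, slot 2 empty -> index 2.
Insert 695: h=12, h2=12, slots 12,11,10 occupied -> index 9.
Table: [∅, 710, 416, ∅, ∅, ∅, 619, ∅, 521, 695, 296, 840, 684]

4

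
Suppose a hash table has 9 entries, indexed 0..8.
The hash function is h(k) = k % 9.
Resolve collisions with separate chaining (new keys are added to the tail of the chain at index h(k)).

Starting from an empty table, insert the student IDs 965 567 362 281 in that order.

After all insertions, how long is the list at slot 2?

Insert 965: h=2, bucket 2 empty -> new chain.
Insert 567: h=0, bucket 0 empty -> new chain.
Insert 362: h=2, bucket 2 nonempty -> append to chain.
Insert 281: h=2, bucket 2 nonempty -> append to chain.
Final buckets:
0: 567
1: ∅
2: 965 -> 362 -> 281
3: ∅
4: ∅
5: ∅
6: ∅
7: ∅
8: ∅

3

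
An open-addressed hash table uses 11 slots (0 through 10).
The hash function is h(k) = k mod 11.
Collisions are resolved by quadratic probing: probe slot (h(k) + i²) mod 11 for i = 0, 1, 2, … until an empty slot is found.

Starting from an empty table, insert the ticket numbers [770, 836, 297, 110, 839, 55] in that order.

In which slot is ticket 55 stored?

5

770 hashes to 0; slot 0 is free => place at 0.
836 hashes to 0; 0 taken => place at 1.
297 hashes to 0; 0,1 taken => place at 4.
110 hashes to 0; 0,1,4 taken => place at 9.
839 hashes to 3; slot 3 is free => place at 3.
55 hashes to 0; 0,1,4,9 taken => place at 5.
Table: [770, 836, —, 839, 297, 55, —, —, —, 110, —]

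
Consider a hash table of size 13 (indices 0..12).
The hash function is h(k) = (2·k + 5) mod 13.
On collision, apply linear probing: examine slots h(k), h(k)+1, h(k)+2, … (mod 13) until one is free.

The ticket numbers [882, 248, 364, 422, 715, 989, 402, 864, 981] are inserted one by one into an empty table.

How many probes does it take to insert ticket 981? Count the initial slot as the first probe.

Insert 882: h=1, slot 1 empty → index 1.
Insert 248: h=7, slot 7 empty → index 7.
Insert 364: h=5, slot 5 empty → index 5.
Insert 422: h=4, slot 4 empty → index 4.
Insert 715: h=5, slot 5 occupied → index 6.
Insert 989: h=7, slot 7 occupied → index 8.
Insert 402: h=3, slot 3 empty → index 3.
Insert 864: h=4, slots 4,5,6,7,8 occupied → index 9.
Insert 981: h=4, slots 4,5,6,7,8,9 occupied → index 10.
Table: [—, 882, —, 402, 422, 364, 715, 248, 989, 864, 981, —, —]

7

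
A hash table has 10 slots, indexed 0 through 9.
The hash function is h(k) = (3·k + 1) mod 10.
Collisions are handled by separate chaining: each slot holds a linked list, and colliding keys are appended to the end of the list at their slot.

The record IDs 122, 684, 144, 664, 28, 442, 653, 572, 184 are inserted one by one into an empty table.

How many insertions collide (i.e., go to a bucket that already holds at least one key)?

Insert 122: h=7, bucket 7 empty → new chain.
Insert 684: h=3, bucket 3 empty → new chain.
Insert 144: h=3, bucket 3 nonempty → append to chain.
Insert 664: h=3, bucket 3 nonempty → append to chain.
Insert 28: h=5, bucket 5 empty → new chain.
Insert 442: h=7, bucket 7 nonempty → append to chain.
Insert 653: h=0, bucket 0 empty → new chain.
Insert 572: h=7, bucket 7 nonempty → append to chain.
Insert 184: h=3, bucket 3 nonempty → append to chain.
Final buckets:
0: 653
1: —
2: —
3: 684 -> 144 -> 664 -> 184
4: —
5: 28
6: —
7: 122 -> 442 -> 572
8: —
9: —

5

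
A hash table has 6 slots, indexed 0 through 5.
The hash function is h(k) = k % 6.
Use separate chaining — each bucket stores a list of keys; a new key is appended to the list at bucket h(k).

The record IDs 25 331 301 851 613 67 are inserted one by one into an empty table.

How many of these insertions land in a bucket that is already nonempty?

Insert 25: h=1, bucket 1 empty → new chain.
Insert 331: h=1, bucket 1 nonempty → append to chain.
Insert 301: h=1, bucket 1 nonempty → append to chain.
Insert 851: h=5, bucket 5 empty → new chain.
Insert 613: h=1, bucket 1 nonempty → append to chain.
Insert 67: h=1, bucket 1 nonempty → append to chain.
Final buckets:
0: .
1: 25 -> 331 -> 301 -> 613 -> 67
2: .
3: .
4: .
5: 851

4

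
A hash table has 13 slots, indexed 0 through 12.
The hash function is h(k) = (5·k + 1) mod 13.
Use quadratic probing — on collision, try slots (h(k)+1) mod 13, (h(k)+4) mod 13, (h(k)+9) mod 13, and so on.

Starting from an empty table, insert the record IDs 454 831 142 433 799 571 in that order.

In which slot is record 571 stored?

12

Insert 454: h=9, slot 9 empty -> index 9.
Insert 831: h=9, slot 9 occupied -> index 10.
Insert 142: h=9, slots 9,10 occupied -> index 0.
Insert 433: h=8, slot 8 empty -> index 8.
Insert 799: h=5, slot 5 empty -> index 5.
Insert 571: h=9, slots 9,10,0,5 occupied -> index 12.
Table: [142, -, -, -, -, 799, -, -, 433, 454, 831, -, 571]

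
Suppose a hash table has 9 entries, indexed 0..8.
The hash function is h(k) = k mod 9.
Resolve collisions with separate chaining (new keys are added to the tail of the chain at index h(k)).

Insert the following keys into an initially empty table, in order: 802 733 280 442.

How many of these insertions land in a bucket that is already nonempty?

2

Insert 802: h=1, bucket 1 empty → new chain.
Insert 733: h=4, bucket 4 empty → new chain.
Insert 280: h=1, bucket 1 nonempty → append to chain.
Insert 442: h=1, bucket 1 nonempty → append to chain.
Final buckets:
0: .
1: 802 -> 280 -> 442
2: .
3: .
4: 733
5: .
6: .
7: .
8: .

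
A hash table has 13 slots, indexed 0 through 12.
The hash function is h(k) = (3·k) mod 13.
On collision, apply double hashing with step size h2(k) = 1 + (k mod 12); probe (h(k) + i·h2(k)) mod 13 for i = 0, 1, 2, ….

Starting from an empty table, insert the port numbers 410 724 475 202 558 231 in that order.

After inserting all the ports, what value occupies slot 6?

410 hashes to 8; slot 8 is free -> place at 8.
724 hashes to 1; slot 1 is free -> place at 1.
475 hashes to 8, h2=8; 8 taken -> place at 3.
202 hashes to 8, h2=11; 8 taken -> place at 6.
558 hashes to 10; slot 10 is free -> place at 10.
231 hashes to 4; slot 4 is free -> place at 4.
Table: [—, 724, —, 475, 231, —, 202, —, 410, —, 558, —, —]

202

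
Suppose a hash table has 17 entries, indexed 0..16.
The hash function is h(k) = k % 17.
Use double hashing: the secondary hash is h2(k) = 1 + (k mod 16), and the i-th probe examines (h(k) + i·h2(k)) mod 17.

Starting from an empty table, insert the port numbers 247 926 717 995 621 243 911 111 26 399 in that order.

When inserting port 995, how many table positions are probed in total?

247 hashes to 9; slot 9 is free → place at 9.
926 hashes to 8; slot 8 is free → place at 8.
717 hashes to 3; slot 3 is free → place at 3.
995 hashes to 9, h2=4; 9 taken → place at 13.
621 hashes to 9, h2=14; 9 taken → place at 6.
243 hashes to 5; slot 5 is free → place at 5.
911 hashes to 10; slot 10 is free → place at 10.
111 hashes to 9, h2=16; 9,8 taken → place at 7.
26 hashes to 9, h2=11; 9,3 taken → place at 14.
399 hashes to 8, h2=16; 8,7,6,5 taken → place at 4.
Table: [., ., ., 717, 399, 243, 621, 111, 926, 247, 911, ., ., 995, 26, ., .]

2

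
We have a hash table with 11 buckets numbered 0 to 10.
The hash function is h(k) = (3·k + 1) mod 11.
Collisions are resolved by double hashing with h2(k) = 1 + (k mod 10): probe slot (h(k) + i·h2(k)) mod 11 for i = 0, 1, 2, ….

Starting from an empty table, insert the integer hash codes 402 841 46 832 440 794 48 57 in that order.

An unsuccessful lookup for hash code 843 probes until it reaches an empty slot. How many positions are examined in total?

6

402: h=8 → slot 8
841: h=5 → slot 5
46: h=7 → slot 7
832: h=0 → slot 0
440: h=1 → slot 1
794: h=7, h2=5, probe 7,1,6 → slot 6
48: h=2 → slot 2
57: h=7, h2=8, probe 7,4 → slot 4
Table: [832, 440, 48, —, 57, 841, 794, 46, 402, —, —]
Lookup 843: h=0, h2=4, probe 0,4,8,1,5,9 → slot 9 empty, not found.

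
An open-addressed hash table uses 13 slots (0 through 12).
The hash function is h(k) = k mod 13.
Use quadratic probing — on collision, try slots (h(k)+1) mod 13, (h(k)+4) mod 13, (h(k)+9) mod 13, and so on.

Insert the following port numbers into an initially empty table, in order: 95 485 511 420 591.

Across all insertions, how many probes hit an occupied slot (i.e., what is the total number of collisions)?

6

95: h=4 => slot 4
485: h=4, probe 4,5 => slot 5
511: h=4, probe 4,5,8 => slot 8
420: h=4, probe 4,5,8,0 => slot 0
591: h=6 => slot 6
Table: [420, -, -, -, 95, 485, 591, -, 511, -, -, -, -]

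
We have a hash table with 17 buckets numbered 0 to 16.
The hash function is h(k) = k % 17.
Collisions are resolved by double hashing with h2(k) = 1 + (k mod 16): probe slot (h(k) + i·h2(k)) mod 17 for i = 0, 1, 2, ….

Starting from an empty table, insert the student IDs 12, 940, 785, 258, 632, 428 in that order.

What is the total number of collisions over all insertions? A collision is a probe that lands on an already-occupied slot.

4

Insert 12: h=12, slot 12 empty => index 12.
Insert 940: h=5, slot 5 empty => index 5.
Insert 785: h=3, slot 3 empty => index 3.
Insert 258: h=3, h2=3, slot 3 occupied => index 6.
Insert 632: h=3, h2=9, slots 3,12 occupied => index 4.
Insert 428: h=3, h2=13, slot 3 occupied => index 16.
Table: [., ., ., 785, 632, 940, 258, ., ., ., ., ., 12, ., ., ., 428]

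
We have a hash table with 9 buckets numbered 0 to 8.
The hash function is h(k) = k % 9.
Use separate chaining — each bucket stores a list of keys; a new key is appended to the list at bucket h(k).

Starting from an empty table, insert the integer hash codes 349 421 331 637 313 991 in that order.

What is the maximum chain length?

Insert 349: h=7, bucket 7 empty → new chain.
Insert 421: h=7, bucket 7 nonempty → append to chain.
Insert 331: h=7, bucket 7 nonempty → append to chain.
Insert 637: h=7, bucket 7 nonempty → append to chain.
Insert 313: h=7, bucket 7 nonempty → append to chain.
Insert 991: h=1, bucket 1 empty → new chain.
Final buckets:
0: —
1: 991
2: —
3: —
4: —
5: —
6: —
7: 349 -> 421 -> 331 -> 637 -> 313
8: —

5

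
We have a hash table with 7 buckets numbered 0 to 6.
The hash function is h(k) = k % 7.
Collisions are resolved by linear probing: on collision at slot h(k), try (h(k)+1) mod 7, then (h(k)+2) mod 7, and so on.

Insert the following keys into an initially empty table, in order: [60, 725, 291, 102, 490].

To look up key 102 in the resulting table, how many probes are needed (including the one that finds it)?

4

60: h=4 -> slot 4
725: h=4, probe 4,5 -> slot 5
291: h=4, probe 4,5,6 -> slot 6
102: h=4, probe 4,5,6,0 -> slot 0
490: h=0, probe 0,1 -> slot 1
Table: [102, 490, ., ., 60, 725, 291]
Lookup 102: h=4, probe 4,5,6,0 → found at 0.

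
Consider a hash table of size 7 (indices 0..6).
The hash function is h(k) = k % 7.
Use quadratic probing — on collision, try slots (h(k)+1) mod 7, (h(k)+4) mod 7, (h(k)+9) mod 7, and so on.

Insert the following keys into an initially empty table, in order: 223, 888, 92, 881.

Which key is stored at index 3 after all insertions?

881

223: h=6 → slot 6
888: h=6, probe 6,0 → slot 0
92: h=1 → slot 1
881: h=6, probe 6,0,3 → slot 3
Table: [888, 92, ., 881, ., ., 223]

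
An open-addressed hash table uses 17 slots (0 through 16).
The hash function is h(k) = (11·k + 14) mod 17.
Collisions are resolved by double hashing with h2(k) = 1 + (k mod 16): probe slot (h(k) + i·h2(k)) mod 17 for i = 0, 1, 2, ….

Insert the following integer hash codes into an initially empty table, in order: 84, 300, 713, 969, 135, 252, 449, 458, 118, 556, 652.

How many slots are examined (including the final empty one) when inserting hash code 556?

3

Insert 84: h=3, slot 3 empty → index 3.
Insert 300: h=16, slot 16 empty → index 16.
Insert 713: h=3, h2=10, slot 3 occupied → index 13.
Insert 969: h=14, slot 14 empty → index 14.
Insert 135: h=3, h2=8, slot 3 occupied → index 11.
Insert 252: h=15, slot 15 empty → index 15.
Insert 449: h=6, slot 6 empty → index 6.
Insert 458: h=3, h2=11, slots 3,14 occupied → index 8.
Insert 118: h=3, h2=7, slot 3 occupied → index 10.
Insert 556: h=10, h2=13, slots 10,6 occupied → index 2.
Insert 652: h=12, slot 12 empty → index 12.
Table: [—, —, 556, 84, —, —, 449, —, 458, —, 118, 135, 652, 713, 969, 252, 300]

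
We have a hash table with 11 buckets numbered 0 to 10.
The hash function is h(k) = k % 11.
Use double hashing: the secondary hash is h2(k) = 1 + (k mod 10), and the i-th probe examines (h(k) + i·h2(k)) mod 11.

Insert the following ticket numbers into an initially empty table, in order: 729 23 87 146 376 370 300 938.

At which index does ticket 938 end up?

729 hashes to 3; slot 3 is free → place at 3.
23 hashes to 1; slot 1 is free → place at 1.
87 hashes to 10; slot 10 is free → place at 10.
146 hashes to 3, h2=7; 3,10 taken → place at 6.
376 hashes to 2; slot 2 is free → place at 2.
370 hashes to 7; slot 7 is free → place at 7.
300 hashes to 3, h2=1; 3 taken → place at 4.
938 hashes to 3, h2=9; 3,1,10 taken → place at 8.
Table: [—, 23, 376, 729, 300, —, 146, 370, 938, —, 87]

8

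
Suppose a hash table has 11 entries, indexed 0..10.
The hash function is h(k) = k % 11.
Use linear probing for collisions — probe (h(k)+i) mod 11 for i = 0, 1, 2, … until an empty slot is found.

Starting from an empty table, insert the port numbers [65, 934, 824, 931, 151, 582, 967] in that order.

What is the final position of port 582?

2

Insert 65: h=10, slot 10 empty → index 10.
Insert 934: h=10, slot 10 occupied → index 0.
Insert 824: h=10, slots 10,0 occupied → index 1.
Insert 931: h=7, slot 7 empty → index 7.
Insert 151: h=8, slot 8 empty → index 8.
Insert 582: h=10, slots 10,0,1 occupied → index 2.
Insert 967: h=10, slots 10,0,1,2 occupied → index 3.
Table: [934, 824, 582, 967, ∅, ∅, ∅, 931, 151, ∅, 65]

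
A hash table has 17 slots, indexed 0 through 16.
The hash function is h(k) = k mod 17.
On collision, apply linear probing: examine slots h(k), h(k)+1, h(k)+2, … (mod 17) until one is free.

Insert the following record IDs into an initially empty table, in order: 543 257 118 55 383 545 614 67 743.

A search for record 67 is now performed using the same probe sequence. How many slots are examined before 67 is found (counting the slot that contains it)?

Insert 543: h=16, slot 16 empty → index 16.
Insert 257: h=2, slot 2 empty → index 2.
Insert 118: h=16, slot 16 occupied → index 0.
Insert 55: h=4, slot 4 empty → index 4.
Insert 383: h=9, slot 9 empty → index 9.
Insert 545: h=1, slot 1 empty → index 1.
Insert 614: h=2, slot 2 occupied → index 3.
Insert 67: h=16, slots 16,0,1,2,3,4 occupied → index 5.
Insert 743: h=12, slot 12 empty → index 12.
Table: [118, 545, 257, 614, 55, 67, —, —, —, 383, —, —, 743, —, —, —, 543]
Lookup 67: h=16, probe 16,0,1,2,3,4,5 → found at 5.

7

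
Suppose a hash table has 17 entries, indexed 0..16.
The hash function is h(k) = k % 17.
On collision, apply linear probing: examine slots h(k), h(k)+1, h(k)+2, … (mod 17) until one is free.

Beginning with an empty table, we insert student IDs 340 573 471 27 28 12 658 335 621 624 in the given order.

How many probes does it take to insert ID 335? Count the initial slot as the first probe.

5

340: h=0 => slot 0
573: h=12 => slot 12
471: h=12, probe 12,13 => slot 13
27: h=10 => slot 10
28: h=11 => slot 11
12: h=12, probe 12,13,14 => slot 14
658: h=12, probe 12,13,14,15 => slot 15
335: h=12, probe 12,13,14,15,16 => slot 16
621: h=9 => slot 9
624: h=12, probe 12,13,14,15,16,0,1 => slot 1
Table: [340, 624, _, _, _, _, _, _, _, 621, 27, 28, 573, 471, 12, 658, 335]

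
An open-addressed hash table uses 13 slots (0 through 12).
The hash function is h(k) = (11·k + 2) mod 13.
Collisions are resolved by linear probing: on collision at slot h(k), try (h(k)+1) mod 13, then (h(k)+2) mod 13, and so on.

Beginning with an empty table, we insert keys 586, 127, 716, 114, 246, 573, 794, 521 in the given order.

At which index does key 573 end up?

586 hashes to 0; slot 0 is free -> place at 0.
127 hashes to 8; slot 8 is free -> place at 8.
716 hashes to 0; 0 taken -> place at 1.
114 hashes to 8; 8 taken -> place at 9.
246 hashes to 4; slot 4 is free -> place at 4.
573 hashes to 0; 0,1 taken -> place at 2.
794 hashes to 0; 0,1,2 taken -> place at 3.
521 hashes to 0; 0,1,2,3,4 taken -> place at 5.
Table: [586, 716, 573, 794, 246, 521, ∅, ∅, 127, 114, ∅, ∅, ∅]

2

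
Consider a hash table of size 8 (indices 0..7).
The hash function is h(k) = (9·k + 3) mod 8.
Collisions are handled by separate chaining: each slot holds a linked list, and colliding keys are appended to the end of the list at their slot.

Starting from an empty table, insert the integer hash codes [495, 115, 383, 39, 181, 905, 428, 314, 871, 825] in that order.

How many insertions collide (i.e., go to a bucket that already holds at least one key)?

Insert 495: h=2, bucket 2 empty → new chain.
Insert 115: h=6, bucket 6 empty → new chain.
Insert 383: h=2, bucket 2 nonempty → append to chain.
Insert 39: h=2, bucket 2 nonempty → append to chain.
Insert 181: h=0, bucket 0 empty → new chain.
Insert 905: h=4, bucket 4 empty → new chain.
Insert 428: h=7, bucket 7 empty → new chain.
Insert 314: h=5, bucket 5 empty → new chain.
Insert 871: h=2, bucket 2 nonempty → append to chain.
Insert 825: h=4, bucket 4 nonempty → append to chain.
Final buckets:
0: 181
1: —
2: 495 -> 383 -> 39 -> 871
3: —
4: 905 -> 825
5: 314
6: 115
7: 428

4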